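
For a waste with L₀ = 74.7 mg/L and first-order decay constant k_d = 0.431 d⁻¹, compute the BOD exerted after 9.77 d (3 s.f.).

y ≈ 73.6 mg/L

y_t = L₀(1 − e^(−k_d t)) = 74.7 × (1 − e^(−0.431×9.77))
= 74.7 × (1 − 0.01483) = 74.7 × 0.9852 = 73.59 mg/L.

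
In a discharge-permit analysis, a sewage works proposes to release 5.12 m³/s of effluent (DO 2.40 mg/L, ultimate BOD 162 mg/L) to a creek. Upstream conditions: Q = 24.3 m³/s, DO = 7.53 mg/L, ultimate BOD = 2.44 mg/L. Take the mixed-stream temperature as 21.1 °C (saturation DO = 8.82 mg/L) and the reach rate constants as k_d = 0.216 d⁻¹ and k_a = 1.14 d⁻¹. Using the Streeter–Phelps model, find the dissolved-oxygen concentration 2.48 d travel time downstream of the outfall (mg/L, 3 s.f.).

Mixed DO = (24.3×7.53 + 5.12×2.40)/(24.3+5.12) = 195.3/29.42 = 6.637 mg/L.
Mixed L₀ = (24.3×2.44 + 5.12×162)/(29.42) = 888.7/29.42 = 30.21 mg/L.
Initial deficit D₀ = C_s − DO₀ = 8.82 − 6.637 = 2.183 mg/L.
D(2.48) = [0.216×30.21/(1.14−0.216)](e^(−0.216×2.48) − e^(−1.14×2.48)) + 2.183 e^(−1.14×2.48)
= 7.062 × (0.5853 − 0.05918) + 2.183 × 0.05918 = 3.844 mg/L.
DO = 8.82 − 3.844 = 4.976 mg/L.

DO ≈ 4.98 mg/L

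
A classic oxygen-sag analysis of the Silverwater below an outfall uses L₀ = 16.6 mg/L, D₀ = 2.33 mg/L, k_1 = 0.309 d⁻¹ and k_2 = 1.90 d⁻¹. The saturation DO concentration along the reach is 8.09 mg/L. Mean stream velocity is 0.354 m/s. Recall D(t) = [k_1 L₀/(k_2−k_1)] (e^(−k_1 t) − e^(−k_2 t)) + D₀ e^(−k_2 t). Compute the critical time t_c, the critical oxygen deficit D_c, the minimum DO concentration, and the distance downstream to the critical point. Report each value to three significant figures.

At the critical point dD/dt = 0, so k_1 L₀ e^(−k_1 t) = k_2 D. Substituting D(t) from the Streeter–Phelps equation and solving for t gives
t_c = ln[(k_2/k_1)(1 − D₀(k_2−k_1)/(k_1 L₀))] / (k_2−k_1).
Here k_2−k_1 = 1.591 d⁻¹ and 1 − D₀(k_2−k_1)/(k_1 L₀) = 1 − 2.33×1.591/(0.309×16.6) = 0.2773, so
t_c = ln(6.149 × 0.2773) / 1.591 = 0.5336 / 1.591 = 0.3354 d.
D_c = (k_1/k_2) L₀ e^(−k_1 t_c) = (0.309/1.90) × 16.6 × e^(−0.309×0.3354) = 0.1626 × 16.6 × 0.9016 = 2.434 mg/L.
Minimum DO = C_s − D_c = 8.09 − 2.434 = 5.656 mg/L.
x_c = v t_c = 0.354 m/s × 0.3354 d × 86400 s/d = 10260 m ≈ 10.3 km.

t_c ≈ 0.335 d; D_c ≈ 2.43 mg/L; min DO ≈ 5.66 mg/L; x_c ≈ 10.3 km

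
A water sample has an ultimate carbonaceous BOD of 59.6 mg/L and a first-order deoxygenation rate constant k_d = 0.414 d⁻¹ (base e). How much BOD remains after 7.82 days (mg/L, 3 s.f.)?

L ≈ 2.34 mg/L

L_t = L₀ e^(−k_d t) = 59.6 × e^(−0.414×7.82) = 59.6 × 0.03926 = 2.340 mg/L.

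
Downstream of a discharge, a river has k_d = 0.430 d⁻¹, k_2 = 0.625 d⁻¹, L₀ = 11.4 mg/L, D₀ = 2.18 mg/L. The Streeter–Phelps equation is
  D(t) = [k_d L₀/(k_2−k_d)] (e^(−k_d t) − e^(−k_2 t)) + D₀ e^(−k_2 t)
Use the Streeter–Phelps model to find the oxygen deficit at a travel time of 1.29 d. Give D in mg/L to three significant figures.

k_d L₀/(k_2−k_d) = 0.430×11.4/(0.625−0.430) = 4.902/0.1950 = 25.14 mg/L.
e^(−k_d t) = e^(−0.430×1.290) = 0.5742; e^(−k_2 t) = e^(−0.625×1.290) = 0.4465.
D = 25.14 × (0.5742 − 0.4465) + 2.18 × 0.4465 = 3.211 + 0.9734 = 4.184 mg/L.

D ≈ 4.18 mg/L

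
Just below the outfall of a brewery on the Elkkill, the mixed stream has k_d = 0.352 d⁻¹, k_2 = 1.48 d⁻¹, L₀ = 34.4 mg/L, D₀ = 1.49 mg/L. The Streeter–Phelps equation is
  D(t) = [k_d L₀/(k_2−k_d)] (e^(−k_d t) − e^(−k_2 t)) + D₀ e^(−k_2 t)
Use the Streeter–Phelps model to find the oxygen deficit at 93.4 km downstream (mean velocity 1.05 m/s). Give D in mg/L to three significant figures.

Travel time t = x/v = 93.4 km / (1.05 m/s) = 93400 m / 1.05 m/s = 88950 s = 1.030 d.
k_d L₀/(k_2−k_d) = 0.352×34.4/(1.48−0.352) = 12.11/1.128 = 10.73 mg/L.
e^(−k_d t) = e^(−0.352×1.030) = 0.6960; e^(−k_2 t) = e^(−1.48×1.030) = 0.2179.
D = 10.73 × (0.6960 − 0.2179) + 1.49 × 0.2179 = 5.132 + 0.3247 = 5.457 mg/L.

D ≈ 5.46 mg/L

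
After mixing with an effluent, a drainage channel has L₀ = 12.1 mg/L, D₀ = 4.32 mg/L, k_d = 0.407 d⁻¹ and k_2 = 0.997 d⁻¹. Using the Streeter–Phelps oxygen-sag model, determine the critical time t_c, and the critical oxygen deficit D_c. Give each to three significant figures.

With k_2/k_d = 2.450 and 1 − D₀(k_2−k_d)/(k_d L₀) = 0.4824,
t_c = ln(2.450 × 0.4824) / (0.997 − 0.407) = ln(1.182) / 0.5900 = 0.1671/0.5900 = 0.2831 d.
D_c = (k_d/k_2) L₀ e^(−k_d t_c) = (0.407/0.997) × 12.1 × e^(−0.407×0.2831) = 0.4082 × 12.1 × 0.8912 = 4.402 mg/L.

t_c ≈ 0.283 d; D_c ≈ 4.40 mg/L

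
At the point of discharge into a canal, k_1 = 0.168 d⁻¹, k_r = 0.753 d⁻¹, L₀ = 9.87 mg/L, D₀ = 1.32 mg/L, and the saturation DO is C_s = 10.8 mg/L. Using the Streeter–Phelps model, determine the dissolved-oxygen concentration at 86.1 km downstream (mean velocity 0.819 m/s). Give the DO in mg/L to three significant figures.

Travel time t = x/v = 86.1 km / (0.819 m/s) = 86100 m / 0.819 m/s = 105100 s = 1.217 d.
k_1 L₀/(k_r−k_1) = 0.168×9.87/(0.753−0.168) = 1.658/0.5850 = 2.834 mg/L.
e^(−k_1 t) = e^(−0.168×1.217) = 0.8151; e^(−k_r t) = e^(−0.753×1.217) = 0.4000.
D = 2.834 × (0.8151 − 0.4000) + 1.32 × 0.4000 = 1.177 + 0.5280 = 1.705 mg/L.
DO = C_s − D = 10.8 − 1.705 = 9.095 mg/L.

DO ≈ 9.10 mg/L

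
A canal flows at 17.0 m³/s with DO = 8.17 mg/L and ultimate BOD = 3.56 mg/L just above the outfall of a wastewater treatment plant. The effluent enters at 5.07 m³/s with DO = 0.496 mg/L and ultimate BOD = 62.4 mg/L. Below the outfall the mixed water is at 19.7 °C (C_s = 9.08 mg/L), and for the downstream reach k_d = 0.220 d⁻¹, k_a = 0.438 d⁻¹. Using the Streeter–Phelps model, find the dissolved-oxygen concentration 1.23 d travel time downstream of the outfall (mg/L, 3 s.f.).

Mixed DO = (17.0×8.17 + 5.07×0.496)/(17.0+5.07) = 141.4/22.07 = 6.407 mg/L.
Mixed L₀ = (17.0×3.56 + 5.07×62.4)/(22.07) = 376.9/22.07 = 17.08 mg/L.
Initial deficit D₀ = C_s − DO₀ = 9.08 − 6.407 = 2.673 mg/L.
D(1.23) = [0.220×17.08/(0.438−0.220)](e^(−0.220×1.23) − e^(−0.438×1.23)) + 2.673 e^(−0.438×1.23)
= 17.23 × (0.7629 − 0.5835) + 2.673 × 0.5835 = 4.652 mg/L.
DO = 9.08 − 4.652 = 4.428 mg/L.

DO ≈ 4.43 mg/L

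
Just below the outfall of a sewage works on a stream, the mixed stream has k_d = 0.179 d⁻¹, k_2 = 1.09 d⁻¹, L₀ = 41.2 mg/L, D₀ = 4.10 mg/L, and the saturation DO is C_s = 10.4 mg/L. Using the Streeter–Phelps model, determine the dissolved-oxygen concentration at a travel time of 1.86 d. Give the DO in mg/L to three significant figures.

DO ≈ 5.12 mg/L

k_d L₀/(k_2−k_d) = 0.179×41.2/(1.09−0.179) = 7.375/0.9110 = 8.095 mg/L.
e^(−k_d t) = e^(−0.179×1.860) = 0.7168; e^(−k_2 t) = e^(−1.09×1.860) = 0.1317.
D = 8.095 × (0.7168 − 0.1317) + 4.10 × 0.1317 = 4.737 + 0.5399 = 5.277 mg/L.
DO = C_s − D = 10.4 − 5.277 = 5.123 mg/L.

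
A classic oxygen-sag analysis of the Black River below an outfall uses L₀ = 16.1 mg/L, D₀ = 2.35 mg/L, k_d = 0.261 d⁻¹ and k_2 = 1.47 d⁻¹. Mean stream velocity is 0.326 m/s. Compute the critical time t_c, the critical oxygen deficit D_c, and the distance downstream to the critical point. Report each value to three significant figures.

t_c ≈ 0.497 d; D_c ≈ 2.51 mg/L; x_c ≈ 14.0 km

With k_2/k_d = 5.632 and 1 − D₀(k_2−k_d)/(k_d L₀) = 0.3239,
t_c = ln(5.632 × 0.3239) / (1.47 − 0.261) = ln(1.824) / 1.209 = 0.6011/1.209 = 0.4972 d.
D_c = (k_d/k_2) L₀ e^(−k_d t_c) = (0.261/1.47) × 16.1 × e^(−0.261×0.4972) = 0.1776 × 16.1 × 0.8783 = 2.511 mg/L.
x_c = v t_c = 0.326 m/s × 0.4972 d × 86400 s/d = 14000 m ≈ 14.0 km.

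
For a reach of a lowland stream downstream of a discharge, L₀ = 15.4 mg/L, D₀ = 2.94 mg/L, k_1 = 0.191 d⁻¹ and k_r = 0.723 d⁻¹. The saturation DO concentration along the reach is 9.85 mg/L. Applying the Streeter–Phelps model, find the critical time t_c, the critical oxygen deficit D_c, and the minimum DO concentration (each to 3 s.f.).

With k_r/k_1 = 3.785 and 1 − D₀(k_r−k_1)/(k_1 L₀) = 0.4683,
t_c = ln(3.785 × 0.4683) / (0.723 − 0.191) = ln(1.772) / 0.5320 = 0.5724/0.5320 = 1.076 d.
L(t_c) = L₀ e^(−k_1 t_c) = 15.4 × 0.8142 = 12.54 mg/L, and at the critical point k_r D_c = k_1 L, so D_c = (0.191/0.723) × 12.54 = 3.313 mg/L.
Minimum DO = C_s − D_c = 9.85 − 3.313 = 6.537 mg/L.

t_c ≈ 1.08 d; D_c ≈ 3.31 mg/L; min DO ≈ 6.54 mg/L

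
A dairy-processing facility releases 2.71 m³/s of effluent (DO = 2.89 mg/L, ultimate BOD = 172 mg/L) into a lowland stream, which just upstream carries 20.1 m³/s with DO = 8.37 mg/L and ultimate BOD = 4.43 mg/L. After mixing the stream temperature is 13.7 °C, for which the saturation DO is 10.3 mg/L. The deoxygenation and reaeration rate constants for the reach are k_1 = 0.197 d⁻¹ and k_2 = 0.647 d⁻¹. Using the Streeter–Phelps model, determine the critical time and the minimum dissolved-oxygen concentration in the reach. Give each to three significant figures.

t_c ≈ 2.03 d; minimum DO ≈ 5.33 mg/L

Mixed DO = (20.1×8.37 + 2.71×2.89)/(20.1+2.71) = 176.1/22.81 = 7.719 mg/L.
Mixed L₀ = (20.1×4.43 + 2.71×172)/(22.81) = 555.2/22.81 = 24.34 mg/L.
Initial deficit D₀ = C_s − DO₀ = 10.3 − 7.719 = 2.581 mg/L.
t_c = (1/0.4500) ln[(0.647/0.197)(1 − 2.581×0.4500/(0.197×24.34))] = 2.222 × ln(2.489) = 2.026 d.
D_c = (0.197/0.647) × 24.34 × e^(−0.197×2.026) = 0.3045 × 24.34 × 0.6709 = 4.972 mg/L.
Minimum DO = 10.3 − 4.972 = 5.328 mg/L.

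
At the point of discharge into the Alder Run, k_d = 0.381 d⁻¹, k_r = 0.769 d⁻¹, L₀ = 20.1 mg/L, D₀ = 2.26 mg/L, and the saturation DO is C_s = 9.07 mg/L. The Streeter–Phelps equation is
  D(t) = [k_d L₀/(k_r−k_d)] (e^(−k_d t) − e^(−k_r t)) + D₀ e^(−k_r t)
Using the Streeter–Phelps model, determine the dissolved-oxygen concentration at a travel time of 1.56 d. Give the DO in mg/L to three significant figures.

k_d L₀/(k_r−k_d) = 0.381×20.1/(0.769−0.381) = 7.658/0.3880 = 19.74 mg/L.
e^(−k_d t) = e^(−0.381×1.560) = 0.5519; e^(−k_r t) = e^(−0.769×1.560) = 0.3013.
D = 19.74 × (0.5519 − 0.3013) + 2.26 × 0.3013 = 4.946 + 0.6809 = 5.627 mg/L.
DO = C_s − D = 9.07 − 5.627 = 3.443 mg/L.

DO ≈ 3.44 mg/L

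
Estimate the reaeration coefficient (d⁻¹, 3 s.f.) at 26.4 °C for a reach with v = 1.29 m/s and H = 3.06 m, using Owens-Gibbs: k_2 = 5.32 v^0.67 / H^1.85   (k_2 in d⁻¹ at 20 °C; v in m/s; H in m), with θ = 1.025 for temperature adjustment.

k_2(20) = 5.32 × 1.29^0.67 / 3.06^1.85 = 5.32 × 1.186 / 7.917 = 0.7969 d⁻¹.
k_2(26.4) = 0.7969 × 1.025^(26.4−20) = 0.7969 × 1.171 = 0.9334 d⁻¹.

k_2 ≈ 0.933 d⁻¹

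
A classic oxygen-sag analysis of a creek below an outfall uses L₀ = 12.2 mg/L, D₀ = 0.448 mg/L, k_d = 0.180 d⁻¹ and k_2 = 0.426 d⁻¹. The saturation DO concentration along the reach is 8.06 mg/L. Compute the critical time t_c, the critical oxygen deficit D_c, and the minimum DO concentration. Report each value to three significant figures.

t_c ≈ 3.29 d; D_c ≈ 2.85 mg/L; min DO ≈ 5.21 mg/L

At the critical point dD/dt = 0, so k_d L₀ e^(−k_d t) = k_2 D. Substituting D(t) from the Streeter–Phelps equation and solving for t gives
t_c = ln[(k_2/k_d)(1 − D₀(k_2−k_d)/(k_d L₀))] / (k_2−k_d).
Here k_2−k_d = 0.2460 d⁻¹ and 1 − D₀(k_2−k_d)/(k_d L₀) = 1 − 0.448×0.2460/(0.180×12.2) = 0.9498, so
t_c = ln(2.367 × 0.9498) / 0.2460 = 0.8100 / 0.2460 = 3.293 d.
D_c = (k_d/k_2) L₀ e^(−k_d t_c) = (0.180/0.426) × 12.2 × e^(−0.180×3.293) = 0.4225 × 12.2 × 0.5528 = 2.850 mg/L.
Minimum DO = C_s − D_c = 8.06 − 2.850 = 5.210 mg/L.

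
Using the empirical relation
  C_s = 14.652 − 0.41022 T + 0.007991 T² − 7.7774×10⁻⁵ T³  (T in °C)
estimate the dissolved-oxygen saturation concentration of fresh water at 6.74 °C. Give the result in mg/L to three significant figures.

C_s = 14.652 − 0.41022×6.74 + 0.007991×6.74² − 7.7774×10⁻⁵×6.74³ = 12.23 mg/L.

C_s ≈ 12.2 mg/L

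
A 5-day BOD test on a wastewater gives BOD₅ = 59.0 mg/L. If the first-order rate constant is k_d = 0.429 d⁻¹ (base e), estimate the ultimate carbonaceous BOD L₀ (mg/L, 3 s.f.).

BOD₅ = L₀(1 − e^(−5k_d)) ⇒ L₀ = BOD₅ / (1 − e^(−5×0.429))
= 59.0 / (1 − 0.1171) = 59.0 / 0.8829 = 66.82 mg/L.

L₀ ≈ 66.8 mg/L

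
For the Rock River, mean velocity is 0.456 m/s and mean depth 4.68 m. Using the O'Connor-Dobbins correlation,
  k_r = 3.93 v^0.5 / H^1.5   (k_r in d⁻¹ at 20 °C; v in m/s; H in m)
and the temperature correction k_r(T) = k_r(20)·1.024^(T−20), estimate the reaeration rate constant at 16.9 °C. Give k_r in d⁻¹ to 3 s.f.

k_r(20) = 3.93 × 0.456^0.5 / 4.68^1.5 = 3.93 × 0.6753 / 10.12 = 0.2621 d⁻¹.
k_r(16.9) = 0.2621 × 1.024^(16.9−20) = 0.2621 × 0.9291 = 0.2435 d⁻¹.

k_r ≈ 0.244 d⁻¹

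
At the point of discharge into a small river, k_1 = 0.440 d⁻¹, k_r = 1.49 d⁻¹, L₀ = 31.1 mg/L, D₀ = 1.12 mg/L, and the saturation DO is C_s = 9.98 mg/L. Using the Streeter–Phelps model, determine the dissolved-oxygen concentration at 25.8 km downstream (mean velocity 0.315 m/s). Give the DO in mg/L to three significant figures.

Travel time t = x/v = 25.8 km / (0.315 m/s) = 25800 m / 0.315 m/s = 81900 s = 0.9480 d.
k_1 L₀/(k_r−k_1) = 0.440×31.1/(1.49−0.440) = 13.68/1.050 = 13.03 mg/L.
e^(−k_1 t) = e^(−0.440×0.9480) = 0.6590; e^(−k_r t) = e^(−1.49×0.9480) = 0.2435.
D = 13.03 × (0.6590 − 0.2435) + 1.12 × 0.2435 = 5.414 + 0.2728 = 5.687 mg/L.
DO = C_s − D = 9.98 − 5.687 = 4.293 mg/L.

DO ≈ 4.29 mg/L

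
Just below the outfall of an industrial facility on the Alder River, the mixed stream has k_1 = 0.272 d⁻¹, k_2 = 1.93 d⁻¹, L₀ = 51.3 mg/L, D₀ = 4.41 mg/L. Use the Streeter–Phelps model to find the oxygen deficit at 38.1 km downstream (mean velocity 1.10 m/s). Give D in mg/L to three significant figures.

Travel time t = x/v = 38.1 km / (1.10 m/s) = 38100 m / 1.10 m/s = 34640 s = 0.4009 d.
k_1 L₀/(k_2−k_1) = 0.272×51.3/(1.93−0.272) = 13.95/1.658 = 8.416 mg/L.
e^(−k_1 t) = e^(−0.272×0.4009) = 0.8967; e^(−k_2 t) = e^(−1.93×0.4009) = 0.4613.
D = 8.416 × (0.8967 − 0.4613) + 4.41 × 0.4613 = 3.664 + 2.034 = 5.699 mg/L.

D ≈ 5.70 mg/L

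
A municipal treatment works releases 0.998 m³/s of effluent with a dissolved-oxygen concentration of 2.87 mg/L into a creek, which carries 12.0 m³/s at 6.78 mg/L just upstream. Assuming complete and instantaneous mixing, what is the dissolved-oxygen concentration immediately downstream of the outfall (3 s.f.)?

Flow-weighted mixing: C = (Q_r C_r + Q_w C_w)/(Q_r + Q_w)
= (12.0×6.78 + 0.998×2.87)/(12.0 + 0.998) = 84.22/13.00 = 6.480 mg/L.

6.48 mg/L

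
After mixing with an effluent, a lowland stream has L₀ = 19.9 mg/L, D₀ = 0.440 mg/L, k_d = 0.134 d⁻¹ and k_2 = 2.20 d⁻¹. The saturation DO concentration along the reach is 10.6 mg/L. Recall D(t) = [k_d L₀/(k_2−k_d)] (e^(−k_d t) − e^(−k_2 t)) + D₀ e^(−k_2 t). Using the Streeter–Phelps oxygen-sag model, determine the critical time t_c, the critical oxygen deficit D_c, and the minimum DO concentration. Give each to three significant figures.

t_c ≈ 1.15 d; D_c ≈ 1.04 mg/L; min DO ≈ 9.56 mg/L

t_c = [1/(k_2−k_d)] ln[(k_2/k_d)(1 − D₀(k_2−k_d)/(k_d L₀))]
= [1/(2.20−0.134)] ln[(2.20/0.134)(1 − 0.440×2.066/(0.134×19.9))]
= (1/2.066) ln[16.42 × 0.6591] = 0.4840 × ln(10.82) = 0.4840 × 2.381 = 1.153 d.
L(t_c) = L₀ e^(−k_d t_c) = 19.9 × 0.8569 = 17.05 mg/L, and at the critical point k_2 D_c = k_d L, so D_c = (0.134/2.20) × 17.05 = 1.039 mg/L.
Minimum DO = C_s − D_c = 10.6 − 1.039 = 9.561 mg/L.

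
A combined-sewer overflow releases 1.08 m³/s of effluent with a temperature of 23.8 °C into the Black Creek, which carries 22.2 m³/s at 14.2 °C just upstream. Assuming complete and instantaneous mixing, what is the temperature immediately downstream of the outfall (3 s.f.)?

Flow-weighted mixing: C = (Q_r C_r + Q_w C_w)/(Q_r + Q_w)
= (22.2×14.2 + 1.08×23.8)/(22.2 + 1.08) = 340.9/23.28 = 14.65 °C.

14.6 °C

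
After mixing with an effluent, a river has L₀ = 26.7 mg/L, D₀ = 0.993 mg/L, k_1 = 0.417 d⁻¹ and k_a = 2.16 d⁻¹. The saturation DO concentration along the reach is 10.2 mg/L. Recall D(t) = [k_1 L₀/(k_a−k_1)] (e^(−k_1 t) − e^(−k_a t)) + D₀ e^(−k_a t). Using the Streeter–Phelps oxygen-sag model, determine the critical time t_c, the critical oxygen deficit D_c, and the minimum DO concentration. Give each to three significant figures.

At the critical point dD/dt = 0, so k_1 L₀ e^(−k_1 t) = k_a D. Substituting D(t) from the Streeter–Phelps equation and solving for t gives
t_c = ln[(k_a/k_1)(1 − D₀(k_a−k_1)/(k_1 L₀))] / (k_a−k_1).
Here k_a−k_1 = 1.743 d⁻¹ and 1 − D₀(k_a−k_1)/(k_1 L₀) = 1 − 0.993×1.743/(0.417×26.7) = 0.8445, so
t_c = ln(5.180 × 0.8445) / 1.743 = 1.476 / 1.743 = 0.8467 d.
L(t_c) = L₀ e^(−k_1 t_c) = 26.7 × 0.7025 = 18.76 mg/L, and at the critical point k_a D_c = k_1 L, so D_c = (0.417/2.16) × 18.76 = 3.621 mg/L.
Minimum DO = C_s − D_c = 10.2 − 3.621 = 6.579 mg/L.

t_c ≈ 0.847 d; D_c ≈ 3.62 mg/L; min DO ≈ 6.58 mg/L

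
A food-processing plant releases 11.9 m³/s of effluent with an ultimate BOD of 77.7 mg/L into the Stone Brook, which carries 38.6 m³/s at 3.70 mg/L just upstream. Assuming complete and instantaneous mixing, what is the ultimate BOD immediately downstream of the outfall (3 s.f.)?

21.1 mg/L

Flow-weighted mixing: C = (Q_r C_r + Q_w C_w)/(Q_r + Q_w)
= (38.6×3.70 + 11.9×77.7)/(38.6 + 11.9) = 1067/50.50 = 21.14 mg/L.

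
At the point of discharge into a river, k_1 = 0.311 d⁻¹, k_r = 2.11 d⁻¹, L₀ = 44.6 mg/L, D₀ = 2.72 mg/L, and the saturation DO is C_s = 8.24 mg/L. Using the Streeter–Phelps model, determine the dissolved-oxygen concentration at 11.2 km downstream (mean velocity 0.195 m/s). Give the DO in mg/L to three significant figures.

DO ≈ 3.20 mg/L

Travel time t = x/v = 11.2 km / (0.195 m/s) = 11200 m / 0.195 m/s = 57440 s = 0.6648 d.
k_1 L₀/(k_r−k_1) = 0.311×44.6/(2.11−0.311) = 13.87/1.799 = 7.710 mg/L.
e^(−k_1 t) = e^(−0.311×0.6648) = 0.8132; e^(−k_r t) = e^(−2.11×0.6648) = 0.2459.
D = 7.710 × (0.8132 − 0.2459) + 2.72 × 0.2459 = 4.374 + 0.6690 = 5.043 mg/L.
DO = C_s − D = 8.24 − 5.043 = 3.197 mg/L.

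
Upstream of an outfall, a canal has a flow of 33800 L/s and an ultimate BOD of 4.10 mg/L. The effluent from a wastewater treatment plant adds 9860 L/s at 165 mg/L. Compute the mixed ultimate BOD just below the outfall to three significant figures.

40.4 mg/L

Flow-weighted mixing: C = (Q_r C_r + Q_w C_w)/(Q_r + Q_w)
= (33800×4.10 + 9860×165)/(33800 + 9860) = 1.765×10^6/43660 = 40.44 mg/L.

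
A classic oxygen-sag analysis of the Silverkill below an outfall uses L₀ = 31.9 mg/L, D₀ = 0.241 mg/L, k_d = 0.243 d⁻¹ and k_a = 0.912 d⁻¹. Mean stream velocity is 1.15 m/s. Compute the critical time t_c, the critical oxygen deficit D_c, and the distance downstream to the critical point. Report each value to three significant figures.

t_c ≈ 1.95 d; D_c ≈ 5.30 mg/L; x_c ≈ 193 km

With k_a/k_d = 3.753 and 1 − D₀(k_a−k_d)/(k_d L₀) = 0.9792,
t_c = ln(3.753 × 0.9792) / (0.912 − 0.243) = ln(3.675) / 0.6690 = 1.302/0.6690 = 1.946 d.
D_c = (k_d/k_a) L₀ e^(−k_d t_c) = (0.243/0.912) × 31.9 × e^(−0.243×1.946) = 0.2664 × 31.9 × 0.6233 = 5.298 mg/L.
x_c = v t_c = 1.15 m/s × 1.946 d × 86400 s/d = 193300 m ≈ 193 km.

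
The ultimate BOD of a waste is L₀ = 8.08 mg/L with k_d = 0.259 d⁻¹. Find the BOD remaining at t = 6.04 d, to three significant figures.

L ≈ 1.69 mg/L

L_t = L₀ e^(−k_d t) = 8.08 × e^(−0.259×6.04) = 8.08 × 0.2092 = 1.691 mg/L.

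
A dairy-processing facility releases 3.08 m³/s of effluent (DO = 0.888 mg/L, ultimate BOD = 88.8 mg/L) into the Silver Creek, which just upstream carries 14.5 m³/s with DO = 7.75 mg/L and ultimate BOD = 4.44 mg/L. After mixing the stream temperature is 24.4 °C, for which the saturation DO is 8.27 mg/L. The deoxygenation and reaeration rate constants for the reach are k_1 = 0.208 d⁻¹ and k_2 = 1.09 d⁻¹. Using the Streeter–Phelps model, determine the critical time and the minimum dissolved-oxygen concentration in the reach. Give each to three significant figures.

t_c ≈ 1.34 d; minimum DO ≈ 5.49 mg/L

Mixed DO = (14.5×7.75 + 3.08×0.888)/(14.5+3.08) = 115.1/17.58 = 6.548 mg/L.
Mixed L₀ = (14.5×4.44 + 3.08×88.8)/(17.58) = 337.9/17.58 = 19.22 mg/L.
Initial deficit D₀ = C_s − DO₀ = 8.27 − 6.548 = 1.722 mg/L.
t_c = (1/0.8820) ln[(1.09/0.208)(1 − 1.722×0.8820/(0.208×19.22))] = 1.134 × ln(3.249) = 1.336 d.
D_c = (0.208/1.09) × 19.22 × e^(−0.208×1.336) = 0.1908 × 19.22 × 0.7574 = 2.778 mg/L.
Minimum DO = 8.27 − 2.778 = 5.492 mg/L.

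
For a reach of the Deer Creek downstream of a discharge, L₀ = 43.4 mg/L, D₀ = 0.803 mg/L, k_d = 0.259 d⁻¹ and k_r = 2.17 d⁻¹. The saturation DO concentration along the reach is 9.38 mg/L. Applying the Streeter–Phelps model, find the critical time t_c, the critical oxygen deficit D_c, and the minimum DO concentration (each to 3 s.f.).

At the critical point dD/dt = 0, so k_d L₀ e^(−k_d t) = k_r D. Substituting D(t) from the Streeter–Phelps equation and solving for t gives
t_c = ln[(k_r/k_d)(1 − D₀(k_r−k_d)/(k_d L₀))] / (k_r−k_d).
Here k_r−k_d = 1.911 d⁻¹ and 1 − D₀(k_r−k_d)/(k_d L₀) = 1 − 0.803×1.911/(0.259×43.4) = 0.8635, so
t_c = ln(8.378 × 0.8635) / 1.911 = 1.979 / 1.911 = 1.036 d.
D_c = (k_d/k_r) L₀ e^(−k_d t_c) = (0.259/2.17) × 43.4 × e^(−0.259×1.036) = 0.1194 × 43.4 × 0.7648 = 3.961 mg/L.
Minimum DO = C_s − D_c = 9.38 − 3.961 = 5.419 mg/L.

t_c ≈ 1.04 d; D_c ≈ 3.96 mg/L; min DO ≈ 5.42 mg/L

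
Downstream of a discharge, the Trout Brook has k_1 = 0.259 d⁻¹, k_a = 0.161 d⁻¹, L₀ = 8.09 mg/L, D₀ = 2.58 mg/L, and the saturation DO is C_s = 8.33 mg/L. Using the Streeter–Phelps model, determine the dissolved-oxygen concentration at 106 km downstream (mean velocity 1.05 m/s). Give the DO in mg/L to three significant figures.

DO ≈ 4.28 mg/L

Travel time t = x/v = 106 km / (1.05 m/s) = 106000 m / 1.05 m/s = 101000 s = 1.168 d.
k_1 L₀/(k_a−k_1) = 0.259×8.09/(0.161−0.259) = 2.095/-0.09800 = -21.38 mg/L.
e^(−k_1 t) = e^(−0.259×1.168) = 0.7389; e^(−k_a t) = e^(−0.161×1.168) = 0.8285.
D = -21.38 × (0.7389 − 0.8285) + 2.58 × 0.8285 = 1.917 + 2.138 = 4.054 mg/L.
DO = C_s − D = 8.33 − 4.054 = 4.276 mg/L.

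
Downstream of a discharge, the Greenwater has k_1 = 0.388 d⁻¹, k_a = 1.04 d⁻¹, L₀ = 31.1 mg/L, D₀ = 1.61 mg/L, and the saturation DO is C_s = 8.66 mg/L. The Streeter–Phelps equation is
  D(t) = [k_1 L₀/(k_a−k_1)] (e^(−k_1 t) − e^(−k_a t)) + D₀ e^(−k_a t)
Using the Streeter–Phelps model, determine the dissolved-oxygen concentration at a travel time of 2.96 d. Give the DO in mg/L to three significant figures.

DO ≈ 3.57 mg/L

k_1 L₀/(k_a−k_1) = 0.388×31.1/(1.04−0.388) = 12.07/0.6520 = 18.51 mg/L.
e^(−k_1 t) = e^(−0.388×2.960) = 0.3171; e^(−k_a t) = e^(−1.04×2.960) = 0.04603.
D = 18.51 × (0.3171 − 0.04603) + 1.61 × 0.04603 = 5.017 + 0.07411 = 5.091 mg/L.
DO = C_s − D = 8.66 − 5.091 = 3.569 mg/L.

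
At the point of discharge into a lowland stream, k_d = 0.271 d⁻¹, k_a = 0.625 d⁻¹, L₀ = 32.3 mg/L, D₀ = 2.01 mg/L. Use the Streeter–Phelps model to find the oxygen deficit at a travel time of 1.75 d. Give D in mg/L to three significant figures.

k_d L₀/(k_a−k_d) = 0.271×32.3/(0.625−0.271) = 8.753/0.3540 = 24.73 mg/L.
e^(−k_d t) = e^(−0.271×1.750) = 0.6224; e^(−k_a t) = e^(−0.625×1.750) = 0.3350.
D = 24.73 × (0.6224 − 0.3350) + 2.01 × 0.3350 = 7.106 + 0.6733 = 7.780 mg/L.

D ≈ 7.78 mg/L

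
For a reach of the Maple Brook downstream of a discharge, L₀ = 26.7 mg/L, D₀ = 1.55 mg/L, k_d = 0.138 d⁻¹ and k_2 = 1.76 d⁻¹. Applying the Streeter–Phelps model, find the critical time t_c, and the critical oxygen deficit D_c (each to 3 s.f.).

t_c ≈ 0.863 d; D_c ≈ 1.86 mg/L

With k_2/k_d = 12.75 and 1 − D₀(k_2−k_d)/(k_d L₀) = 0.3177,
t_c = ln(12.75 × 0.3177) / (1.76 − 0.138) = ln(4.051) / 1.622 = 1.399/1.622 = 0.8626 d.
L(t_c) = L₀ e^(−k_d t_c) = 26.7 × 0.8878 = 23.70 mg/L, and at the critical point k_2 D_c = k_d L, so D_c = (0.138/1.76) × 23.70 = 1.859 mg/L.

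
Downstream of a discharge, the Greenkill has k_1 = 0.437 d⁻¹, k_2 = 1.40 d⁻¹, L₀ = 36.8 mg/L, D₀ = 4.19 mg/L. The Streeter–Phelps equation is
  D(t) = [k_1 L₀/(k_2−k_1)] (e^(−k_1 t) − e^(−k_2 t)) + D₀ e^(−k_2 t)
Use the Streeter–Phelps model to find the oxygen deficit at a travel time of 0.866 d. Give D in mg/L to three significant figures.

k_1 L₀/(k_2−k_1) = 0.437×36.8/(1.40−0.437) = 16.08/0.9630 = 16.70 mg/L.
e^(−k_1 t) = e^(−0.437×0.8660) = 0.6849; e^(−k_2 t) = e^(−1.40×0.8660) = 0.2975.
D = 16.70 × (0.6849 − 0.2975) + 4.19 × 0.2975 = 6.470 + 1.246 = 7.717 mg/L.

D ≈ 7.72 mg/L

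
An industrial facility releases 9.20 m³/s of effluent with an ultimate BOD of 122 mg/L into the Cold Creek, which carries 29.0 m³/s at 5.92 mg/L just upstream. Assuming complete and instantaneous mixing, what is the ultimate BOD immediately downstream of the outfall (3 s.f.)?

Flow-weighted mixing: C = (Q_r C_r + Q_w C_w)/(Q_r + Q_w)
= (29.0×5.92 + 9.20×122)/(29.0 + 9.20) = 1294/38.20 = 33.88 mg/L.

33.9 mg/L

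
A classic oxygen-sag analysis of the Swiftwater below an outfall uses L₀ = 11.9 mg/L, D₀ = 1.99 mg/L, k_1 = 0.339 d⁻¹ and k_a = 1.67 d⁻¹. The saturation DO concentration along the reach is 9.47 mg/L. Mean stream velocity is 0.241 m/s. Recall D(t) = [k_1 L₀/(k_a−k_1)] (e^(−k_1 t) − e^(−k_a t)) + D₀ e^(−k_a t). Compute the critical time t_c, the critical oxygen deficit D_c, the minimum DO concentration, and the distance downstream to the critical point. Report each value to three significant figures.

t_c = [1/(k_a−k_1)] ln[(k_a/k_1)(1 − D₀(k_a−k_1)/(k_1 L₀))]
= [1/(1.67−0.339)] ln[(1.67/0.339)(1 − 1.99×1.331/(0.339×11.9))]
= (1/1.331) ln[4.926 × 0.3434] = 0.7513 × ln(1.692) = 0.7513 × 0.5258 = 0.3950 d.
D_c = (k_1/k_a) L₀ e^(−k_1 t_c) = (0.339/1.67) × 11.9 × e^(−0.339×0.3950) = 0.2030 × 11.9 × 0.8747 = 2.113 mg/L.
Minimum DO = C_s − D_c = 9.47 − 2.113 = 7.357 mg/L.
x_c = v t_c = 0.241 m/s × 0.3950 d × 86400 s/d = 8226 m ≈ 8.23 km.

t_c ≈ 0.395 d; D_c ≈ 2.11 mg/L; min DO ≈ 7.36 mg/L; x_c ≈ 8.23 km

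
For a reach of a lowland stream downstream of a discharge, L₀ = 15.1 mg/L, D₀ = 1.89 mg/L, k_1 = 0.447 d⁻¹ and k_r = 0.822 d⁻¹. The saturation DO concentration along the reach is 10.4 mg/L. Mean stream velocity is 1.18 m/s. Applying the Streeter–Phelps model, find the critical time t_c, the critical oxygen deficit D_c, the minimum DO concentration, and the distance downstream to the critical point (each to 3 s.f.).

t_c = [1/(k_r−k_1)] ln[(k_r/k_1)(1 − D₀(k_r−k_1)/(k_1 L₀))]
= [1/(0.822−0.447)] ln[(0.822/0.447)(1 − 1.89×0.3750/(0.447×15.1))]
= (1/0.3750) ln[1.839 × 0.8950] = 2.667 × ln(1.646) = 2.667 × 0.4982 = 1.329 d.
D_c = (k_1/k_r) L₀ e^(−k_1 t_c) = (0.447/0.822) × 15.1 × e^(−0.447×1.329) = 0.5438 × 15.1 × 0.5522 = 4.534 mg/L.
Minimum DO = C_s − D_c = 10.4 − 4.534 = 5.866 mg/L.
x_c = v t_c = 1.18 m/s × 1.329 d × 86400 s/d = 135500 m ≈ 135 km.

t_c ≈ 1.33 d; D_c ≈ 4.53 mg/L; min DO ≈ 5.87 mg/L; x_c ≈ 135 km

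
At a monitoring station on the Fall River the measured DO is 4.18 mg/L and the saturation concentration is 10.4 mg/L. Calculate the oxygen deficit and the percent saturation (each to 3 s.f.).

D ≈ 6.22 mg/L; 40.2 % saturation

D = C_s − C = 10.4 − 4.18 = 6.22 mg/L.
% saturation = 4.18/10.4 × 100 = 40.2 %.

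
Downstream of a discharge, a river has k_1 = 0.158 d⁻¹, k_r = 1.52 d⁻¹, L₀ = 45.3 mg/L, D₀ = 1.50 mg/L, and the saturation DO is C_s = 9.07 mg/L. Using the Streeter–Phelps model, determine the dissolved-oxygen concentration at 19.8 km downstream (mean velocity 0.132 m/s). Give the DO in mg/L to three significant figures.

Travel time t = x/v = 19.8 km / (0.132 m/s) = 19800 m / 0.132 m/s = 150000 s = 1.736 d.
k_1 L₀/(k_r−k_1) = 0.158×45.3/(1.52−0.158) = 7.157/1.362 = 5.255 mg/L.
e^(−k_1 t) = e^(−0.158×1.736) = 0.7601; e^(−k_r t) = e^(−1.52×1.736) = 0.07144.
D = 5.255 × (0.7601 − 0.07144) + 1.50 × 0.07144 = 3.619 + 0.1072 = 3.726 mg/L.
DO = C_s − D = 9.07 − 3.726 = 5.344 mg/L.

DO ≈ 5.34 mg/L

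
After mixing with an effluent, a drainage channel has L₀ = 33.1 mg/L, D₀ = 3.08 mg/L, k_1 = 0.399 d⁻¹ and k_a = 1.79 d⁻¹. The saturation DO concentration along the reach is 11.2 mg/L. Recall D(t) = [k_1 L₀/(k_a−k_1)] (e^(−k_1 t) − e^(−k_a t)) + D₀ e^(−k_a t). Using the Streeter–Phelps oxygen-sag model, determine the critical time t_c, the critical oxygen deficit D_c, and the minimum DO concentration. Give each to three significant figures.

t_c ≈ 0.797 d; D_c ≈ 5.37 mg/L; min DO ≈ 5.83 mg/L

At the critical point dD/dt = 0, so k_1 L₀ e^(−k_1 t) = k_a D. Substituting D(t) from the Streeter–Phelps equation and solving for t gives
t_c = ln[(k_a/k_1)(1 − D₀(k_a−k_1)/(k_1 L₀))] / (k_a−k_1).
Here k_a−k_1 = 1.391 d⁻¹ and 1 − D₀(k_a−k_1)/(k_1 L₀) = 1 − 3.08×1.391/(0.399×33.1) = 0.6756, so
t_c = ln(4.486 × 0.6756) / 1.391 = 1.109 / 1.391 = 0.7972 d.
L(t_c) = L₀ e^(−k_1 t_c) = 33.1 × 0.7276 = 24.08 mg/L, and at the critical point k_a D_c = k_1 L, so D_c = (0.399/1.79) × 24.08 = 5.368 mg/L.
Minimum DO = C_s − D_c = 11.2 − 5.368 = 5.832 mg/L.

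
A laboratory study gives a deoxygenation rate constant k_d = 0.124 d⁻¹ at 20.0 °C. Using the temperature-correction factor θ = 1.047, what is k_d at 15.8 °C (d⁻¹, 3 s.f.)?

k_d(T₂) = k_d(T₁) · θ^(T₂−T₁) = 0.124 × 1.047^(15.8−20.0)
= 0.124 × 1.047^-4.20 = 0.124 × 0.8246 = 0.1022 d⁻¹.

k_d ≈ 0.102 d⁻¹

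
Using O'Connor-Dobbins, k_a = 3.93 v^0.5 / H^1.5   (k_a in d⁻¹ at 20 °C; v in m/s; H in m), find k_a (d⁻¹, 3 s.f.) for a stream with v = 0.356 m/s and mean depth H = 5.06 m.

k_a ≈ 0.206 d⁻¹

k_a = 3.93 × 0.356^0.5 / 5.06^1.5 = 3.93 × 0.5967 / 11.38 = 0.2060 d⁻¹.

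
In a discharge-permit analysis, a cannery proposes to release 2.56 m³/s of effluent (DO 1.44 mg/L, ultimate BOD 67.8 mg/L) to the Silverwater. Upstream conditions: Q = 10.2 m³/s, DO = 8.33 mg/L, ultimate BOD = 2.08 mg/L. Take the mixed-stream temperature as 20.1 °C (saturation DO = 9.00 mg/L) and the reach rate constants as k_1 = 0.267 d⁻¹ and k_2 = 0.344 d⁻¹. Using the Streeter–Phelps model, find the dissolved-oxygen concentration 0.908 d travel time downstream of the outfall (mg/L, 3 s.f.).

Mixed DO = (10.2×8.33 + 2.56×1.44)/(10.2+2.56) = 88.65/12.76 = 6.948 mg/L.
Mixed L₀ = (10.2×2.08 + 2.56×67.8)/(12.76) = 194.8/12.76 = 15.27 mg/L.
Initial deficit D₀ = C_s − DO₀ = 9.00 − 6.948 = 2.052 mg/L.
D(0.908) = [0.267×15.27/(0.344−0.267)](e^(−0.267×0.908) − e^(−0.344×0.908)) + 2.052 e^(−0.344×0.908)
= 52.93 × (0.7847 − 0.7317) + 2.052 × 0.7317 = 4.307 mg/L.
DO = 9.00 − 4.307 = 4.693 mg/L.

DO ≈ 4.69 mg/L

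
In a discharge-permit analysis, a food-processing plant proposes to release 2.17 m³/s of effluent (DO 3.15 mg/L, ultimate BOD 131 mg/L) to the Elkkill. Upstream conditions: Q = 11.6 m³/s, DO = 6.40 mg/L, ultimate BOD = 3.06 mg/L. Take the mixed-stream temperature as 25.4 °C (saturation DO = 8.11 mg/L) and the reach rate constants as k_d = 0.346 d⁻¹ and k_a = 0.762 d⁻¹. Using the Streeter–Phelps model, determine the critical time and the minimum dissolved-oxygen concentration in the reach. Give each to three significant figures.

Mixed DO = (11.6×6.40 + 2.17×3.15)/(11.6+2.17) = 81.08/13.77 = 5.888 mg/L.
Mixed L₀ = (11.6×3.06 + 2.17×131)/(13.77) = 319.8/13.77 = 23.22 mg/L.
Initial deficit D₀ = C_s − DO₀ = 8.11 − 5.888 = 2.222 mg/L.
t_c = (1/0.4160) ln[(0.762/0.346)(1 − 2.222×0.4160/(0.346×23.22))] = 2.404 × ln(1.949) = 1.604 d.
D_c = (0.346/0.762) × 23.22 × e^(−0.346×1.604) = 0.4541 × 23.22 × 0.5741 = 6.053 mg/L.
Minimum DO = 8.11 − 6.053 = 2.057 mg/L.

t_c ≈ 1.60 d; minimum DO ≈ 2.06 mg/L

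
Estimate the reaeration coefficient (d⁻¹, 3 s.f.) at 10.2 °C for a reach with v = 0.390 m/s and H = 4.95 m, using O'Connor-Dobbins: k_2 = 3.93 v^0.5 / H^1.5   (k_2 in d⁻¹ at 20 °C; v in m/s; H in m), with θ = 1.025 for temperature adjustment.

k_2(20) = 3.93 × 0.390^0.5 / 4.95^1.5 = 3.93 × 0.6245 / 11.01 = 0.2229 d⁻¹.
k_2(10.2) = 0.2229 × 1.025^(10.2−20) = 0.2229 × 0.7851 = 0.1750 d⁻¹.

k_2 ≈ 0.175 d⁻¹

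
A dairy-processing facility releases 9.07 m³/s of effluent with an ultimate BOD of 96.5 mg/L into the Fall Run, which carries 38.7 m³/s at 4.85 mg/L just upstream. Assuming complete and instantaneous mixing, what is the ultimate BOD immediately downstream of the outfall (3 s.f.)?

Flow-weighted mixing: C = (Q_r C_r + Q_w C_w)/(Q_r + Q_w)
= (38.7×4.85 + 9.07×96.5)/(38.7 + 9.07) = 1063/47.77 = 22.25 mg/L.

22.3 mg/L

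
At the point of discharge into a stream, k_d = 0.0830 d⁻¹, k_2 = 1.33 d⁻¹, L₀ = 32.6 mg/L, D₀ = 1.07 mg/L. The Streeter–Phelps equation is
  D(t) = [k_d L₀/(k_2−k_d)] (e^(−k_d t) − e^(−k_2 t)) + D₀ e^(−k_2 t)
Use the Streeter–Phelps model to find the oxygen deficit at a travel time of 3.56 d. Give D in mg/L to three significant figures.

k_d L₀/(k_2−k_d) = 0.0830×32.6/(1.33−0.0830) = 2.706/1.247 = 2.170 mg/L.
e^(−k_d t) = e^(−0.0830×3.560) = 0.7442; e^(−k_2 t) = e^(−1.33×3.560) = 0.008784.
D = 2.170 × (0.7442 − 0.008784) + 1.07 × 0.008784 = 1.596 + 0.009399 = 1.605 mg/L.

D ≈ 1.61 mg/L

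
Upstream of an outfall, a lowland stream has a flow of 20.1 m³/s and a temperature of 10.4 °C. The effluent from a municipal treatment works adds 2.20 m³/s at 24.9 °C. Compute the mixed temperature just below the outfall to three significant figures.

Flow-weighted mixing: C = (Q_r C_r + Q_w C_w)/(Q_r + Q_w)
= (20.1×10.4 + 2.20×24.9)/(20.1 + 2.20) = 263.8/22.30 = 11.83 °C.

11.8 °C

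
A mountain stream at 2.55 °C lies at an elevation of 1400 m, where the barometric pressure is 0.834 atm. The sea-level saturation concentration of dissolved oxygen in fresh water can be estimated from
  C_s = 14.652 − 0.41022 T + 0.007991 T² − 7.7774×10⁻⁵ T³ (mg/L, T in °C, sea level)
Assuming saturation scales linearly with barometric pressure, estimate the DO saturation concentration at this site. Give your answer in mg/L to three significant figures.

At sea level: C_s = 14.652 − 0.41022×2.55 + 0.007991×2.55² − 7.7774×10⁻⁵×2.55³ = 13.66 mg/L.
Pressure correction: C_s' = 13.66 × 0.834 = 11.39 mg/L.

C_s ≈ 11.4 mg/L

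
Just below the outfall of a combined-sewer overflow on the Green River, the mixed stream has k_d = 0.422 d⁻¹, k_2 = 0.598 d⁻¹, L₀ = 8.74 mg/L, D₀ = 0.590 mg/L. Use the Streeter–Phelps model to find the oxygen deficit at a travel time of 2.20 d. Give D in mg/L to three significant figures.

D ≈ 2.82 mg/L

k_d L₀/(k_2−k_d) = 0.422×8.74/(0.598−0.422) = 3.688/0.1760 = 20.96 mg/L.
e^(−k_d t) = e^(−0.422×2.200) = 0.3952; e^(−k_2 t) = e^(−0.598×2.200) = 0.2683.
D = 20.96 × (0.3952 − 0.2683) + 0.590 × 0.2683 = 2.659 + 0.1583 = 2.817 mg/L.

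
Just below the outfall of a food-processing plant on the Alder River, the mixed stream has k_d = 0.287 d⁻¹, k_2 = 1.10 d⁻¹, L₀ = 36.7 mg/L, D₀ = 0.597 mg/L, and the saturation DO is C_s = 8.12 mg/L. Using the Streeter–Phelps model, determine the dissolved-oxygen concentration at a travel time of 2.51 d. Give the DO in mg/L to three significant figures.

DO ≈ 2.60 mg/L

k_d L₀/(k_2−k_d) = 0.287×36.7/(1.10−0.287) = 10.53/0.8130 = 12.96 mg/L.
e^(−k_d t) = e^(−0.287×2.510) = 0.4866; e^(−k_2 t) = e^(−1.10×2.510) = 0.06323.
D = 12.96 × (0.4866 − 0.06323) + 0.597 × 0.06323 = 5.485 + 0.03775 = 5.522 mg/L.
DO = C_s − D = 8.12 − 5.522 = 2.598 mg/L.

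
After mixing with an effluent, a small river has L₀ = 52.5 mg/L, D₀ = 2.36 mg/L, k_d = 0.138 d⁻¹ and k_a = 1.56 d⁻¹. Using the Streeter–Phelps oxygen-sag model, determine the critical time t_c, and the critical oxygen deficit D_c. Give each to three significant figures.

At the critical point dD/dt = 0, so k_d L₀ e^(−k_d t) = k_a D. Substituting D(t) from the Streeter–Phelps equation and solving for t gives
t_c = ln[(k_a/k_d)(1 − D₀(k_a−k_d)/(k_d L₀))] / (k_a−k_d).
Here k_a−k_d = 1.422 d⁻¹ and 1 − D₀(k_a−k_d)/(k_d L₀) = 1 − 2.36×1.422/(0.138×52.5) = 0.5368, so
t_c = ln(11.30 × 0.5368) / 1.422 = 1.803 / 1.422 = 1.268 d.
D_c = (k_d/k_a) L₀ e^(−k_d t_c) = (0.138/1.56) × 52.5 × e^(−0.138×1.268) = 0.08846 × 52.5 × 0.8395 = 3.899 mg/L.

t_c ≈ 1.27 d; D_c ≈ 3.90 mg/L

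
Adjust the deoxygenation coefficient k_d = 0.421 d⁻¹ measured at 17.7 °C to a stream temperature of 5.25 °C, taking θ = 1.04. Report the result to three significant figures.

k_d(T₂) = k_d(T₁) · θ^(T₂−T₁) = 0.421 × 1.04^(5.25−17.7)
= 0.421 × 1.04^-12.4 = 0.421 × 0.6137 = 0.2584 d⁻¹.

k_d ≈ 0.258 d⁻¹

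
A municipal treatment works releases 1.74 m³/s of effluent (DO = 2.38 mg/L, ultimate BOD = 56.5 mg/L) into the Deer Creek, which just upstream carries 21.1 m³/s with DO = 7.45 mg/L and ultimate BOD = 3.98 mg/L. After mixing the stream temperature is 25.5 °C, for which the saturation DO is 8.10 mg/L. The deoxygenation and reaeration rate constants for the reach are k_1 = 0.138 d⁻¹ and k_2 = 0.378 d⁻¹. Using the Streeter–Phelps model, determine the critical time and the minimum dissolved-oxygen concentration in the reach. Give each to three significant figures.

t_c ≈ 3.13 d; minimum DO ≈ 6.21 mg/L

Mixed DO = (21.1×7.45 + 1.74×2.38)/(21.1+1.74) = 161.3/22.84 = 7.064 mg/L.
Mixed L₀ = (21.1×3.98 + 1.74×56.5)/(22.84) = 182.3/22.84 = 7.981 mg/L.
Initial deficit D₀ = C_s − DO₀ = 8.10 − 7.064 = 1.036 mg/L.
t_c = (1/0.2400) ln[(0.378/0.138)(1 − 1.036×0.2400/(0.138×7.981))] = 4.167 × ln(2.121) = 3.132 d.
D_c = (0.138/0.378) × 7.981 × e^(−0.138×3.132) = 0.3651 × 7.981 × 0.6491 = 1.891 mg/L.
Minimum DO = 8.10 − 1.891 = 6.209 mg/L.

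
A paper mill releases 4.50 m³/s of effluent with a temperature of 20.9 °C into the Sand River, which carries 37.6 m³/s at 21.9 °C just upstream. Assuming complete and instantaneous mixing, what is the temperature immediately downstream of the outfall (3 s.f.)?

Flow-weighted mixing: C = (Q_r C_r + Q_w C_w)/(Q_r + Q_w)
= (37.6×21.9 + 4.50×20.9)/(37.6 + 4.50) = 917.5/42.10 = 21.79 °C.

21.8 °C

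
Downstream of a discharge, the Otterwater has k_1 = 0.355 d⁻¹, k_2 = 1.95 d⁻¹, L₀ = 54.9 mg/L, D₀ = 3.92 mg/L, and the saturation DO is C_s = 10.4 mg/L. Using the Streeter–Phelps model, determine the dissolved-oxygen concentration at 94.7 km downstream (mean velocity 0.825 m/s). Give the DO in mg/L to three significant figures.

Travel time t = x/v = 94.7 km / (0.825 m/s) = 94700 m / 0.825 m/s = 114800 s = 1.329 d.
k_1 L₀/(k_2−k_1) = 0.355×54.9/(1.95−0.355) = 19.49/1.595 = 12.22 mg/L.
e^(−k_1 t) = e^(−0.355×1.329) = 0.6240; e^(−k_2 t) = e^(−1.95×1.329) = 0.07497.
D = 12.22 × (0.6240 − 0.07497) + 3.92 × 0.07497 = 6.708 + 0.2939 = 7.002 mg/L.
DO = C_s − D = 10.4 − 7.002 = 3.398 mg/L.

DO ≈ 3.40 mg/L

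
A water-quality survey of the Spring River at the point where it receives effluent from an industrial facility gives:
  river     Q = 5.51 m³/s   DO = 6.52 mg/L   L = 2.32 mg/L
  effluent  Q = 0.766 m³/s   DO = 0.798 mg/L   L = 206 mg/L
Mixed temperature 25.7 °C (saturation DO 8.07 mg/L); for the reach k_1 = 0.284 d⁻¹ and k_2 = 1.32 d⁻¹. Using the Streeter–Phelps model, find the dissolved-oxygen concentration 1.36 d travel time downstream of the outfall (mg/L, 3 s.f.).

DO ≈ 3.87 mg/L

Mixed DO = (5.51×6.52 + 0.766×0.798)/(5.51+0.766) = 36.54/6.276 = 5.822 mg/L.
Mixed L₀ = (5.51×2.32 + 0.766×206)/(6.276) = 170.6/6.276 = 27.18 mg/L.
Initial deficit D₀ = C_s − DO₀ = 8.07 − 5.822 = 2.248 mg/L.
D(1.36) = [0.284×27.18/(1.32−0.284)](e^(−0.284×1.36) − e^(−1.32×1.36)) + 2.248 e^(−1.32×1.36)
= 7.451 × (0.6796 − 0.1661) + 2.248 × 0.1661 = 4.200 mg/L.
DO = 8.07 − 4.200 = 3.870 mg/L.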